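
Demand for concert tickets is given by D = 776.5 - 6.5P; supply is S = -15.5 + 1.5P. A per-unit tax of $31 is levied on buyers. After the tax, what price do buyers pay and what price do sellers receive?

Buyers pay $104.8125, sellers receive $73.8125

Pre-tax equilibrium: P* = 99, Q* = 133.
Tax on buyers shifts demand to D = 776.5 − 6.5(P + 31) = 575 - 6.5P.
575 - 6.5P = -15.5 + 1.5P gives seller price Ps = 73.8125; buyers pay Pb = 73.8125 + 31 = 104.8125.
New quantity: Q = 776.5 − 6.5(104.8125) = 95.21875.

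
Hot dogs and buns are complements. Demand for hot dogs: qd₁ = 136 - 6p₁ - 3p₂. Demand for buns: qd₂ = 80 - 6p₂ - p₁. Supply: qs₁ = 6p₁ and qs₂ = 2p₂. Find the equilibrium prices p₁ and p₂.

Market 1: 136 - 6p₁ - 3p₂ = 6p₁ → 12p₁ + 3p₂ = 136.
Market 2: 8p₂ + p₁ = 80.
Eliminating p₂: 8×(1) − 3×(2) gives 93p₁ = 848, so p₁ = 848/93.
Back-substitute into (2): p₂ = (80 − 1×848/93) / 8 = 824/93.

p₁ = 848/93, p₂ = 824/93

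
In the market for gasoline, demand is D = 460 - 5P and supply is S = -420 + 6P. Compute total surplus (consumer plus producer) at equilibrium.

Total surplus = 660

Equilibrium: 460 - 5P = -420 + 6P gives P* = 80, Q* = 60.
Demand choke price: P = 92; supply starts at P = 70.
CS = ½(92 − 80)(60) = 360; PS = ½(80 − 70)(60) = 300.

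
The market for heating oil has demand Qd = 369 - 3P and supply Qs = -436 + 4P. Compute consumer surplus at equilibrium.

Equilibrium: 369 - 3P = -436 + 4P gives P* = 115, Q* = 24.
Demand choke price (Qd = 0): P = 123.
CS = ½(123 − 115)(24) = 96.

Consumer surplus = 96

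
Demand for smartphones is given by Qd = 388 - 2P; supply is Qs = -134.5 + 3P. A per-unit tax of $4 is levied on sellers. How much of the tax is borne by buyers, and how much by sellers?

Pre-tax equilibrium: P* = 104.5, Q* = 179.
Tax on sellers shifts supply to Qs = -134.5 + 3(P − 4) = -146.5 + 3P.
388 - 2P = -146.5 + 3P gives buyer price Pb = 106.9; sellers receive Ps = 106.9 − 4 = 102.9.
New quantity: Q = 388 − 2(106.9) = 174.2.
Buyer burden = 106.9 − 104.5 = 2.4; seller burden = 104.5 − 102.9 = 1.6.

Buyers bear $2.4, sellers bear $1.6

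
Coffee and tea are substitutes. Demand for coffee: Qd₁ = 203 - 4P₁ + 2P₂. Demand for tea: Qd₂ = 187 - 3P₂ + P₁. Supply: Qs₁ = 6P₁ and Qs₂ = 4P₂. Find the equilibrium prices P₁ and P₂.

Market 1: 203 - 4P₁ + 2P₂ = 6P₁ → 10P₁ - 2P₂ = 203.
Market 2: 7P₂ - P₁ = 187.
Eliminating P₂: 7×(1) + 2×(2) gives 68P₁ = 1795, so P₁ = 1795/68.
Back-substitute into (2): P₂ = (187 + 1×1795/68) / 7 = 2073/68.

P₁ = 1795/68, P₂ = 2073/68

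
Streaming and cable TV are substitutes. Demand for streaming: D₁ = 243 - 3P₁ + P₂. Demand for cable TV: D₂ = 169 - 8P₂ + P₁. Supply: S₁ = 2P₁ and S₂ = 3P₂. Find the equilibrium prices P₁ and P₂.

P₁ = 1421/27, P₂ = 544/27

Market 1: 243 - 3P₁ + P₂ = 2P₁ → 5P₁ - P₂ = 243.
Market 2: 11P₂ - P₁ = 169.
Eliminating P₂: 11×(1) + 1×(2) gives 54P₁ = 2842, so P₁ = 1421/27.
Back-substitute into (2): P₂ = (169 + 1×1421/27) / 11 = 544/27.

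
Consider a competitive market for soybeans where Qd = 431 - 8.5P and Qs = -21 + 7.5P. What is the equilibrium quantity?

Q* = 190.875

Set Qd = Qs: 431 - 8.5P = -21 + 7.5P.
452 = 16P, so P* = 28.25.
Q* = 431 − 8.5(28.25) = 190.875.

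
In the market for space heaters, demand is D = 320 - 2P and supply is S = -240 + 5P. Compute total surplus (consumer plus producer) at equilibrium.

Equilibrium: 320 - 2P = -240 + 5P gives P* = 80, Q* = 160.
Demand choke price: P = 160; supply starts at P = 48.
CS = ½(160 − 80)(160) = 6400; PS = ½(80 − 48)(160) = 2560.

Total surplus = 8960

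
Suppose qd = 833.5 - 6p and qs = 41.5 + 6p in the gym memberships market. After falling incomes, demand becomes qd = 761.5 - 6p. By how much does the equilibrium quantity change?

Δq = -36

Original equilibrium: p* = 66, q* = 437.5.
New equilibrium: 761.5 - 6p = 41.5 + 6p, so 720 = 12p and p' = 60; q' = 761.5 − 6(60) = 401.5.
Change in quantity: 401.5 − 437.5 = -36.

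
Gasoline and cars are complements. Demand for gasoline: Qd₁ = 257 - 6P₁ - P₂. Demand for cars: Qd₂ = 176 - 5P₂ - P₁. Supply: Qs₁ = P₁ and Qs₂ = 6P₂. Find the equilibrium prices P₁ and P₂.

Market 1: 257 - 6P₁ - P₂ = P₁ → 7P₁ + P₂ = 257.
Market 2: 11P₂ + P₁ = 176.
Eliminating P₂: 11×(1) − 1×(2) gives 76P₁ = 2651, so P₁ = 2651/76.
Back-substitute into (2): P₂ = (176 − 1×2651/76) / 11 = 975/76.

P₁ = 2651/76, P₂ = 975/76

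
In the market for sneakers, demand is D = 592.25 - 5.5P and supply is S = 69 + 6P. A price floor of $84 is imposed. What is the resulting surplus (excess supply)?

Surplus = 442.75

Equilibrium price would be P* = 45.5, so the floor at 84 binds.
At P = 84: D = 130.25, S = 573.
Surplus = 573 − 130.25 = 442.75.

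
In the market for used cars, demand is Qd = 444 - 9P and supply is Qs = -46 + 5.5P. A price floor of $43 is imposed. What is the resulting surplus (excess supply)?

Surplus = 133.5

Equilibrium price would be P* = 980/29, so the floor at 43 binds.
At P = 43: Qd = 57, Qs = 190.5.
Surplus = 190.5 − 57 = 133.5.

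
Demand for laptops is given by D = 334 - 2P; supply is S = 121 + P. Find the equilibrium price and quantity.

Set D = S: 334 - 2P = 121 + P.
213 = 3P, so P* = 71.
Q* = 334 − 2(71) = 192.

P* = 71, Q* = 192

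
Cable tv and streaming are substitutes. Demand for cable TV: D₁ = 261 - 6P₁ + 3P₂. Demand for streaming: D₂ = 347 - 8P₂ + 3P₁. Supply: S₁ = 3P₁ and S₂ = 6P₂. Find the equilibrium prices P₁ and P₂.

P₁ = 1565/39, P₂ = 434/13

Market 1: 261 - 6P₁ + 3P₂ = 3P₁ → 9P₁ - 3P₂ = 261.
Market 2: 14P₂ - 3P₁ = 347.
Eliminating P₂: 14×(1) + 3×(2) gives 117P₁ = 4695, so P₁ = 1565/39.
Back-substitute into (2): P₂ = (347 + 3×1565/39) / 14 = 434/13.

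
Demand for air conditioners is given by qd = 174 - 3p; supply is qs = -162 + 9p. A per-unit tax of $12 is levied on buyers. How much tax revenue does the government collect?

Tax revenue = 756

Pre-tax equilibrium: p* = 28, q* = 90.
Tax on buyers shifts demand to qd = 174 − 3(p + 12) = 138 - 3p.
138 - 3p = -162 + 9p gives seller price ps = 25; buyers pay pb = 25 + 12 = 37.
New quantity: q = 174 − 3(37) = 63.
Revenue = 12 × 63 = 756.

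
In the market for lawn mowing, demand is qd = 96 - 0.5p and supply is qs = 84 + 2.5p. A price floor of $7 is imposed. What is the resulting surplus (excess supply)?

Surplus = 9

Equilibrium price would be p* = 4, so the floor at 7 binds.
At p = 7: qd = 92.5, qs = 101.5.
Surplus = 101.5 − 92.5 = 9.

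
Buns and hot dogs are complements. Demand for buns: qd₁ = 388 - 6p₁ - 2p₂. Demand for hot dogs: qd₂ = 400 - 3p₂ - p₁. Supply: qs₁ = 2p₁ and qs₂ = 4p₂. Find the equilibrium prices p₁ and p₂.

Market 1: 388 - 6p₁ - 2p₂ = 2p₁ → 8p₁ + 2p₂ = 388.
Market 2: 7p₂ + p₁ = 400.
Eliminating p₂: 7×(1) − 2×(2) gives 54p₁ = 1916, so p₁ = 958/27.
Back-substitute into (2): p₂ = (400 − 1×958/27) / 7 = 1406/27.

p₁ = 958/27, p₂ = 1406/27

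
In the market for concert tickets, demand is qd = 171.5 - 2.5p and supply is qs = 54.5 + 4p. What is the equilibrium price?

p* = 18

Set qd = qs: 171.5 - 2.5p = 54.5 + 4p.
117 = 6.5p, so p* = 18.
q* = 171.5 − 2.5(18) = 126.5.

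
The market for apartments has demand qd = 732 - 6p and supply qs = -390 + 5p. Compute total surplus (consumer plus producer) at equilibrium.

Total surplus = 2640

Equilibrium: 732 - 6p = -390 + 5p gives p* = 102, q* = 120.
Demand choke price: p = 122; supply starts at p = 78.
CS = ½(122 − 102)(120) = 1200; PS = ½(102 − 78)(120) = 1440.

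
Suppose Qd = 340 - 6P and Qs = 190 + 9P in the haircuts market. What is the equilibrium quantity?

Set Qd = Qs: 340 - 6P = 190 + 9P.
150 = 15P, so P* = 10.
Q* = 340 − 6(10) = 280.

Q* = 280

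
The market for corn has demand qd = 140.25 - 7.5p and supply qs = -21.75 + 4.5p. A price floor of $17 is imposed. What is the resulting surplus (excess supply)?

Surplus = 42

Equilibrium price would be p* = 13.5, so the floor at 17 binds.
At p = 17: qd = 12.75, qs = 54.75.
Surplus = 54.75 − 12.75 = 42.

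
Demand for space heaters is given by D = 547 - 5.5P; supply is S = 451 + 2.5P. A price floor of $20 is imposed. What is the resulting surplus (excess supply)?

Equilibrium price would be P* = 12, so the floor at 20 binds.
At P = 20: D = 437, S = 501.
Surplus = 501 − 437 = 64.

Surplus = 64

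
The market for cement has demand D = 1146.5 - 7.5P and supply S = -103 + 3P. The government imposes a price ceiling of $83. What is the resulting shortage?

Equilibrium price would be P* = 119, so the ceiling at 83 binds.
At P = 83: D = 1146.5 − 7.5(83) = 524, S = -103 + 3(83) = 146.
Shortage = 524 − 146 = 378.

Shortage = 378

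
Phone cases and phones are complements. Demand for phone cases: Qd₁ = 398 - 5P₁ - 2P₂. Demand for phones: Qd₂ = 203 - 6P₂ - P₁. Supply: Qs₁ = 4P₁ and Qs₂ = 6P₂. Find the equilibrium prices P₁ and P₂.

P₁ = 2185/53, P₂ = 1429/106

Market 1: 398 - 5P₁ - 2P₂ = 4P₁ → 9P₁ + 2P₂ = 398.
Market 2: 12P₂ + P₁ = 203.
Eliminating P₂: 12×(1) − 2×(2) gives 106P₁ = 4370, so P₁ = 2185/53.
Back-substitute into (2): P₂ = (203 − 1×2185/53) / 12 = 1429/106.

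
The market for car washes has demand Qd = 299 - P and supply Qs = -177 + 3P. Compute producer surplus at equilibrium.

Equilibrium: 299 - P = -177 + 3P gives P* = 119, Q* = 180.
Supply starts at P = 59 (where Qs = 0).
PS = ½(119 − 59)(180) = 5400.

Producer surplus = 5400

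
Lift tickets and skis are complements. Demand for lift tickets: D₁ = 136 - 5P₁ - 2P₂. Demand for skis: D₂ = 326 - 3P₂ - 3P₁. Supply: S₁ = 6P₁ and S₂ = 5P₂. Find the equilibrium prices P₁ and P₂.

Market 1: 136 - 5P₁ - 2P₂ = 6P₁ → 11P₁ + 2P₂ = 136.
Market 2: 8P₂ + 3P₁ = 326.
Eliminating P₂: 8×(1) − 2×(2) gives 82P₁ = 436, so P₁ = 218/41.
Back-substitute into (2): P₂ = (326 − 3×218/41) / 8 = 1589/41.

P₁ = 218/41, P₂ = 1589/41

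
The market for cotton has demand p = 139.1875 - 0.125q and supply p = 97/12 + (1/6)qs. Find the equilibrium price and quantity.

Set the two price expressions equal: 139.1875 - 0.125q = 97/12 + (1/6)q.
6293/48 = (7/24)q, so q* = 449.5.
p* = 139.1875 − (0.125)(449.5) = 83.

p* = 83, q* = 449.5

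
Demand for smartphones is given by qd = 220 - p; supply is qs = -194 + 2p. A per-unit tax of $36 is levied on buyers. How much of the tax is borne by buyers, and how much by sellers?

Buyers bear $24, sellers bear $12

Pre-tax equilibrium: p* = 138, q* = 82.
Tax on buyers shifts demand to qd = 220 − 1(p + 36) = 184 - p.
184 - p = -194 + 2p gives seller price ps = 126; buyers pay pb = 126 + 36 = 162.
New quantity: q = 220 − 1(162) = 58.
Buyer burden = 162 − 138 = 24; seller burden = 138 − 126 = 12.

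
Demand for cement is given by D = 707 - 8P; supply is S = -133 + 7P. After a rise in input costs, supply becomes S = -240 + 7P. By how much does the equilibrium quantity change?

Original equilibrium: P* = 56, Q* = 259.
New equilibrium: 707 - 8P = -240 + 7P, so 947 = 15P and P' = 947/15; Q' = 707 − 8(947/15) = 3029/15.
Change in quantity: 3029/15 − 259 = -856/15.

ΔQ = -856/15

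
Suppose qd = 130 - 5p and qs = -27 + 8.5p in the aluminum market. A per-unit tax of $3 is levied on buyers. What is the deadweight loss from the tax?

Pre-tax equilibrium: p* = 314/27, q* = 1940/27.
Tax on buyers shifts demand to qd = 130 − 5(p + 3) = 115 - 5p.
115 - 5p = -27 + 8.5p gives seller price ps = 284/27; buyers pay pb = 284/27 + 3 = 365/27.
New quantity: q = 130 − 5(365/27) = 1685/27.
DWL = ½ × 3 × (1940/27 − 1685/27) = 85/6.

Deadweight loss = 85/6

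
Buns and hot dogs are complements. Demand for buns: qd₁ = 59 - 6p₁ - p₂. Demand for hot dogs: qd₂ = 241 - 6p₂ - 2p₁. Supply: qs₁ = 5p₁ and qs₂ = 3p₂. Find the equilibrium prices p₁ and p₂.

p₁ = 290/97, p₂ = 2533/97

Market 1: 59 - 6p₁ - p₂ = 5p₁ → 11p₁ + p₂ = 59.
Market 2: 9p₂ + 2p₁ = 241.
Eliminating p₂: 9×(1) − 1×(2) gives 97p₁ = 290, so p₁ = 290/97.
Back-substitute into (2): p₂ = (241 − 2×290/97) / 9 = 2533/97.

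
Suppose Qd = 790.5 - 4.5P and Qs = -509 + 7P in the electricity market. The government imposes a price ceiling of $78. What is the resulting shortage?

Shortage = 402.5

Equilibrium price would be P* = 113, so the ceiling at 78 binds.
At P = 78: Qd = 790.5 − 4.5(78) = 439.5, Qs = -509 + 7(78) = 37.
Shortage = 439.5 − 37 = 402.5.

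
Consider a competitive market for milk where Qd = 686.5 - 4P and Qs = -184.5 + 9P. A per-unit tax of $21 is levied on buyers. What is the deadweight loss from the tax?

Deadweight loss = 7938/13

Pre-tax equilibrium: P* = 67, Q* = 418.5.
Tax on buyers shifts demand to Qd = 686.5 − 4(P + 21) = 602.5 - 4P.
602.5 - 4P = -184.5 + 9P gives seller price Ps = 787/13; buyers pay Pb = 787/13 + 21 = 1060/13.
New quantity: Q = 686.5 − 4(1060/13) = 9369/26.
DWL = ½ × 21 × (418.5 − 9369/26) = 7938/13.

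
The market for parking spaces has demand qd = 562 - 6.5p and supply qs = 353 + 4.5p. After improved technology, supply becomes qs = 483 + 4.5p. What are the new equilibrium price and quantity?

p' = 79/11, q' = 11337/22

Original equilibrium: p* = 19, q* = 438.5.
New equilibrium: 562 - 6.5p = 483 + 4.5p, so 79 = 11p and p' = 79/11; q' = 562 − 6.5(79/11) = 11337/22.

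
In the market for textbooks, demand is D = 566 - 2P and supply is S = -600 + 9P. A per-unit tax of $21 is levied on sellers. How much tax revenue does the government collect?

Pre-tax equilibrium: P* = 106, Q* = 354.
Tax on sellers shifts supply to S = -600 + 9(P − 21) = -789 + 9P.
566 - 2P = -789 + 9P gives buyer price Pb = 1355/11; sellers receive Ps = 1355/11 − 21 = 1124/11.
New quantity: Q = 566 − 2(1355/11) = 3516/11.
Revenue = 21 × 3516/11 = 73836/11.

Tax revenue = 73836/11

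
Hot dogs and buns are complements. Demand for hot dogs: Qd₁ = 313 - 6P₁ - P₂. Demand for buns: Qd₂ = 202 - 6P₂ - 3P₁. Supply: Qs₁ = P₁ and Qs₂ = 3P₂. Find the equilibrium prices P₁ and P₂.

Market 1: 313 - 6P₁ - P₂ = P₁ → 7P₁ + P₂ = 313.
Market 2: 9P₂ + 3P₁ = 202.
Eliminating P₂: 9×(1) − 1×(2) gives 60P₁ = 2615, so P₁ = 523/12.
Back-substitute into (2): P₂ = (202 − 3×523/12) / 9 = 95/12.

P₁ = 523/12, P₂ = 95/12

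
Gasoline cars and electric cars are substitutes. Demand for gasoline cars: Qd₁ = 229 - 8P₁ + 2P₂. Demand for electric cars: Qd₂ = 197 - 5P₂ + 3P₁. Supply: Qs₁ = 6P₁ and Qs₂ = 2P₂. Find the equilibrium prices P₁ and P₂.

P₁ = 1997/92, P₂ = 3445/92

Market 1: 229 - 8P₁ + 2P₂ = 6P₁ → 14P₁ - 2P₂ = 229.
Market 2: 7P₂ - 3P₁ = 197.
Eliminating P₂: 7×(1) + 2×(2) gives 92P₁ = 1997, so P₁ = 1997/92.
Back-substitute into (2): P₂ = (197 + 3×1997/92) / 7 = 3445/92.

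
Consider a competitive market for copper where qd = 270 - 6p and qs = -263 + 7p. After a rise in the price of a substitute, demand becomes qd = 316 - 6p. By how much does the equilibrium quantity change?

Original equilibrium: p* = 41, q* = 24.
New equilibrium: 316 - 6p = -263 + 7p, so 579 = 13p and p' = 579/13; q' = 316 − 6(579/13) = 634/13.
Change in quantity: 634/13 − 24 = 322/13.

Δq = 322/13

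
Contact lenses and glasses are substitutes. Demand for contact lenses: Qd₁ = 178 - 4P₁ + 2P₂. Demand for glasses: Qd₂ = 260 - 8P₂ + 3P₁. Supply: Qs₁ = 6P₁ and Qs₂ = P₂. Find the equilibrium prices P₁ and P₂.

P₁ = 1061/42, P₂ = 1567/42

Market 1: 178 - 4P₁ + 2P₂ = 6P₁ → 10P₁ - 2P₂ = 178.
Market 2: 9P₂ - 3P₁ = 260.
Eliminating P₂: 9×(1) + 2×(2) gives 84P₁ = 2122, so P₁ = 1061/42.
Back-substitute into (2): P₂ = (260 + 3×1061/42) / 9 = 1567/42.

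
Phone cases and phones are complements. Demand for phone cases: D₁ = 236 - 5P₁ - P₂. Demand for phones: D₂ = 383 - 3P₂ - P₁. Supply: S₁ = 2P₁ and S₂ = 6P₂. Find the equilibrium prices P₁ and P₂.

P₁ = 1741/62, P₂ = 2445/62

Market 1: 236 - 5P₁ - P₂ = 2P₁ → 7P₁ + P₂ = 236.
Market 2: 9P₂ + P₁ = 383.
Eliminating P₂: 9×(1) − 1×(2) gives 62P₁ = 1741, so P₁ = 1741/62.
Back-substitute into (2): P₂ = (383 − 1×1741/62) / 9 = 2445/62.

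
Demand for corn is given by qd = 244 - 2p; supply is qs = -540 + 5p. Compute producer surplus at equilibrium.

Equilibrium: 244 - 2p = -540 + 5p gives p* = 112, q* = 20.
Supply starts at p = 108 (where qs = 0).
PS = ½(112 − 108)(20) = 40.

Producer surplus = 40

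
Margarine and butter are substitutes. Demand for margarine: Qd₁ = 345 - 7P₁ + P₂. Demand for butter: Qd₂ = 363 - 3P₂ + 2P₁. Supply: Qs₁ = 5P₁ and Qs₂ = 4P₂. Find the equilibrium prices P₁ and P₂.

Market 1: 345 - 7P₁ + P₂ = 5P₁ → 12P₁ - P₂ = 345.
Market 2: 7P₂ - 2P₁ = 363.
Eliminating P₂: 7×(1) + 1×(2) gives 82P₁ = 2778, so P₁ = 1389/41.
Back-substitute into (2): P₂ = (363 + 2×1389/41) / 7 = 2523/41.

P₁ = 1389/41, P₂ = 2523/41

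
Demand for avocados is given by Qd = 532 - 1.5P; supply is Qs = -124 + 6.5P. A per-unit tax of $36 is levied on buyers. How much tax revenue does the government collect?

Tax revenue = 13144.5

Pre-tax equilibrium: P* = 82, Q* = 409.
Tax on buyers shifts demand to Qd = 532 − 1.5(P + 36) = 478 - 1.5P.
478 - 1.5P = -124 + 6.5P gives seller price Ps = 75.25; buyers pay Pb = 75.25 + 36 = 111.25.
New quantity: Q = 532 − 1.5(111.25) = 365.125.
Revenue = 36 × 365.125 = 13144.5.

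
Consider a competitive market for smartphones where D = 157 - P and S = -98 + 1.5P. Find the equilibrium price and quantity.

Set D = S: 157 - P = -98 + 1.5P.
255 = 2.5P, so P* = 102.
Q* = 157 − 1(102) = 55.

P* = 102, Q* = 55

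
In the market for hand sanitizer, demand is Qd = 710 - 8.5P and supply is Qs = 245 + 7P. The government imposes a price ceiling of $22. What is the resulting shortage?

Equilibrium price would be P* = 30, so the ceiling at 22 binds.
At P = 22: Qd = 710 − 8.5(22) = 523, Qs = 245 + 7(22) = 399.
Shortage = 523 − 399 = 124.

Shortage = 124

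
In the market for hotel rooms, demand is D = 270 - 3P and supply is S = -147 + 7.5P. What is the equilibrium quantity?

Q* = 1056/7

Set D = S: 270 - 3P = -147 + 7.5P.
417 = 10.5P, so P* = 278/7.
Q* = 270 − 3(278/7) = 1056/7.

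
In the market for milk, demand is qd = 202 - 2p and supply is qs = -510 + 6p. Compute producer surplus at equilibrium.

Equilibrium: 202 - 2p = -510 + 6p gives p* = 89, q* = 24.
Supply starts at p = 85 (where qs = 0).
PS = ½(89 − 85)(24) = 48.

Producer surplus = 48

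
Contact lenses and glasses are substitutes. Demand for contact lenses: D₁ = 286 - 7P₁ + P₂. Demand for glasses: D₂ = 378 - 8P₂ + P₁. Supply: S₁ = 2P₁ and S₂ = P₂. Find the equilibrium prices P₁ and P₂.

Market 1: 286 - 7P₁ + P₂ = 2P₁ → 9P₁ - P₂ = 286.
Market 2: 9P₂ - P₁ = 378.
Eliminating P₂: 9×(1) + 1×(2) gives 80P₁ = 2952, so P₁ = 36.9.
Back-substitute into (2): P₂ = (378 + 1×36.9) / 9 = 46.1.

P₁ = 36.9, P₂ = 46.1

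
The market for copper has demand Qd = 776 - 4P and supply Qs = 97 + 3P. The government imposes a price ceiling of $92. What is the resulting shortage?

Shortage = 35

Equilibrium price would be P* = 97, so the ceiling at 92 binds.
At P = 92: Qd = 776 − 4(92) = 408, Qs = 97 + 3(92) = 373.
Shortage = 408 − 373 = 35.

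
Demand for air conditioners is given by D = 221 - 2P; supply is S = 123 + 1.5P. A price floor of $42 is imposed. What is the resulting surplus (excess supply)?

Surplus = 49

Equilibrium price would be P* = 28, so the floor at 42 binds.
At P = 42: D = 137, S = 186.
Surplus = 186 − 137 = 49.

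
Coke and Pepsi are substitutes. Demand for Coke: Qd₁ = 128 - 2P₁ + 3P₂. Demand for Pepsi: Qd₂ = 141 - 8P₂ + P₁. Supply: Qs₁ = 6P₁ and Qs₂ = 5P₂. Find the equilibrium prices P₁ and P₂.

Market 1: 128 - 2P₁ + 3P₂ = 6P₁ → 8P₁ - 3P₂ = 128.
Market 2: 13P₂ - P₁ = 141.
Eliminating P₂: 13×(1) + 3×(2) gives 101P₁ = 2087, so P₁ = 2087/101.
Back-substitute into (2): P₂ = (141 + 1×2087/101) / 13 = 1256/101.

P₁ = 2087/101, P₂ = 1256/101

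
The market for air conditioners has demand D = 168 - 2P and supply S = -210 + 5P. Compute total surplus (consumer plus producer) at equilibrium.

Equilibrium: 168 - 2P = -210 + 5P gives P* = 54, Q* = 60.
Demand choke price: P = 84; supply starts at P = 42.
CS = ½(84 − 54)(60) = 900; PS = ½(54 − 42)(60) = 360.

Total surplus = 1260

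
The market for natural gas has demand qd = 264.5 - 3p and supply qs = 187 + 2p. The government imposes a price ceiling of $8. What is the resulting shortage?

Shortage = 37.5

Equilibrium price would be p* = 15.5, so the ceiling at 8 binds.
At p = 8: qd = 264.5 − 3(8) = 240.5, qs = 187 + 2(8) = 203.
Shortage = 240.5 − 203 = 37.5.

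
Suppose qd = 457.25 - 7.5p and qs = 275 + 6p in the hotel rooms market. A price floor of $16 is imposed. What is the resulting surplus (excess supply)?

Equilibrium price would be p* = 13.5, so the floor at 16 binds.
At p = 16: qd = 337.25, qs = 371.
Surplus = 371 − 337.25 = 33.75.

Surplus = 33.75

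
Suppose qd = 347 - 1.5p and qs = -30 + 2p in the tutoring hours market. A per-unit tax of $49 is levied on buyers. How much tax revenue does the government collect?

Tax revenue = 7028

Pre-tax equilibrium: p* = 754/7, q* = 1298/7.
Tax on buyers shifts demand to qd = 347 − 1.5(p + 49) = 273.5 - 1.5p.
273.5 - 1.5p = -30 + 2p gives seller price ps = 607/7; buyers pay pb = 607/7 + 49 = 950/7.
New quantity: q = 347 − 1.5(950/7) = 1004/7.
Revenue = 49 × 1004/7 = 7028.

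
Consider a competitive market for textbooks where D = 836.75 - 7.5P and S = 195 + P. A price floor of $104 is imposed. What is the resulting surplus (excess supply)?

Equilibrium price would be P* = 75.5, so the floor at 104 binds.
At P = 104: D = 56.75, S = 299.
Surplus = 299 − 56.75 = 242.25.

Surplus = 242.25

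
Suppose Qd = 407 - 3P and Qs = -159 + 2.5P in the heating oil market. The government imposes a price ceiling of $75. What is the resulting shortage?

Shortage = 153.5

Equilibrium price would be P* = 1132/11, so the ceiling at 75 binds.
At P = 75: Qd = 407 − 3(75) = 182, Qs = -159 + 2.5(75) = 28.5.
Shortage = 182 − 28.5 = 153.5.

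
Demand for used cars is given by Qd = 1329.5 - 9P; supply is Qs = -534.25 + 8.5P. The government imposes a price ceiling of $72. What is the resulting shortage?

Shortage = 603.75

Equilibrium price would be P* = 106.5, so the ceiling at 72 binds.
At P = 72: Qd = 1329.5 − 9(72) = 681.5, Qs = -534.25 + 8.5(72) = 77.75.
Shortage = 681.5 − 77.75 = 603.75.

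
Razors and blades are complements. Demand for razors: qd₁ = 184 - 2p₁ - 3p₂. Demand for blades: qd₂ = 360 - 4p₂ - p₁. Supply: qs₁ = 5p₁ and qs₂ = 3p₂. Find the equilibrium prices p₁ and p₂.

p₁ = 104/23, p₂ = 1168/23

Market 1: 184 - 2p₁ - 3p₂ = 5p₁ → 7p₁ + 3p₂ = 184.
Market 2: 7p₂ + p₁ = 360.
Eliminating p₂: 7×(1) − 3×(2) gives 46p₁ = 208, so p₁ = 104/23.
Back-substitute into (2): p₂ = (360 − 1×104/23) / 7 = 1168/23.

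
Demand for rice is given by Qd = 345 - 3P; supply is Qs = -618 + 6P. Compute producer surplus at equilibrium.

Equilibrium: 345 - 3P = -618 + 6P gives P* = 107, Q* = 24.
Supply starts at P = 103 (where Qs = 0).
PS = ½(107 − 103)(24) = 48.

Producer surplus = 48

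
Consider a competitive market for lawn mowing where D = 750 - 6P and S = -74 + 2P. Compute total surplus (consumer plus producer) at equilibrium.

Equilibrium: 750 - 6P = -74 + 2P gives P* = 103, Q* = 132.
Demand choke price: P = 125; supply starts at P = 37.
CS = ½(125 − 103)(132) = 1452; PS = ½(103 − 37)(132) = 4356.

Total surplus = 5808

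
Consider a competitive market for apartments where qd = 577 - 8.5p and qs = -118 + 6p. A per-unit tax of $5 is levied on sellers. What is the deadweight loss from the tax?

Pre-tax equilibrium: p* = 1390/29, q* = 4918/29.
Tax on sellers shifts supply to qs = -118 + 6(p − 5) = -148 + 6p.
577 - 8.5p = -148 + 6p gives buyer price pb = 50; sellers receive ps = 50 − 5 = 45.
New quantity: q = 577 − 8.5(50) = 152.
DWL = ½ × 5 × (4918/29 − 152) = 1275/29.

Deadweight loss = 1275/29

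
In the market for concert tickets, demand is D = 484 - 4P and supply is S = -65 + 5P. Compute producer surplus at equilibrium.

Producer surplus = 5760

Equilibrium: 484 - 4P = -65 + 5P gives P* = 61, Q* = 240.
Supply starts at P = 13 (where S = 0).
PS = ½(61 − 13)(240) = 5760.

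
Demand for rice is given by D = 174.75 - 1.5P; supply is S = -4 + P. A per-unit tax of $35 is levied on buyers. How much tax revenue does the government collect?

Pre-tax equilibrium: P* = 71.5, Q* = 67.5.
Tax on buyers shifts demand to D = 174.75 − 1.5(P + 35) = 122.25 - 1.5P.
122.25 - 1.5P = -4 + P gives seller price Ps = 50.5; buyers pay Pb = 50.5 + 35 = 85.5.
New quantity: Q = 174.75 − 1.5(85.5) = 46.5.
Revenue = 35 × 46.5 = 1627.5.

Tax revenue = 1627.5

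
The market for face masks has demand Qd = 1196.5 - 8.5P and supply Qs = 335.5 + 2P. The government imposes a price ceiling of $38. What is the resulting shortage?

Shortage = 462

Equilibrium price would be P* = 82, so the ceiling at 38 binds.
At P = 38: Qd = 1196.5 − 8.5(38) = 873.5, Qs = 335.5 + 2(38) = 411.5.
Shortage = 873.5 − 411.5 = 462.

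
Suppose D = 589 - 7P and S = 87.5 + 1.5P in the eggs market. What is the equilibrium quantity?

Q* = 176

Set D = S: 589 - 7P = 87.5 + 1.5P.
501.5 = 8.5P, so P* = 59.
Q* = 589 − 7(59) = 176.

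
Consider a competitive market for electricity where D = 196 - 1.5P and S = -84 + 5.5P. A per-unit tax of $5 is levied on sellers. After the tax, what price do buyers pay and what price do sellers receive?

Pre-tax equilibrium: P* = 40, Q* = 136.
Tax on sellers shifts supply to S = -84 + 5.5(P − 5) = -111.5 + 5.5P.
196 - 1.5P = -111.5 + 5.5P gives buyer price Pb = 615/14; sellers receive Ps = 615/14 − 5 = 545/14.
New quantity: Q = 196 − 1.5(615/14) = 3643/28.

Buyers pay 615/14, sellers receive 545/14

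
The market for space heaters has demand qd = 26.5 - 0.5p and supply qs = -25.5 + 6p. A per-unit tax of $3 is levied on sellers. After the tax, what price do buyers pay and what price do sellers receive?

Pre-tax equilibrium: p* = 8, q* = 22.5.
Tax on sellers shifts supply to qs = -25.5 + 6(p − 3) = -43.5 + 6p.
26.5 - 0.5p = -43.5 + 6p gives buyer price pb = 140/13; sellers receive ps = 140/13 − 3 = 101/13.
New quantity: q = 26.5 − 0.5(140/13) = 549/26.

Buyers pay 140/13, sellers receive 101/13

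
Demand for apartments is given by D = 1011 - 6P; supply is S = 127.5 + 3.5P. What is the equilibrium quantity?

Set D = S: 1011 - 6P = 127.5 + 3.5P.
883.5 = 9.5P, so P* = 93.
Q* = 1011 − 6(93) = 453.

Q* = 453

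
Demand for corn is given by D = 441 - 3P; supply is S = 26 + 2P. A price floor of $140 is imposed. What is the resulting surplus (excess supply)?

Equilibrium price would be P* = 83, so the floor at 140 binds.
At P = 140: D = 21, S = 306.
Surplus = 306 − 21 = 285.

Surplus = 285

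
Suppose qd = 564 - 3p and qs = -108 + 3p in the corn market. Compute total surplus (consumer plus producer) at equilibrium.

Equilibrium: 564 - 3p = -108 + 3p gives p* = 112, q* = 228.
Demand choke price: p = 188; supply starts at p = 36.
CS = ½(188 − 112)(228) = 8664; PS = ½(112 − 36)(228) = 8664.

Total surplus = 17328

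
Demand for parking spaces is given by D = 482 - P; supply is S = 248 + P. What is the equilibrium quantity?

Set D = S: 482 - P = 248 + P.
234 = 2P, so P* = 117.
Q* = 482 − 1(117) = 365.

Q* = 365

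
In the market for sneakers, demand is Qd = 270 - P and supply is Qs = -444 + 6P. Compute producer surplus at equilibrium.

Producer surplus = 2352

Equilibrium: 270 - P = -444 + 6P gives P* = 102, Q* = 168.
Supply starts at P = 74 (where Qs = 0).
PS = ½(102 − 74)(168) = 2352.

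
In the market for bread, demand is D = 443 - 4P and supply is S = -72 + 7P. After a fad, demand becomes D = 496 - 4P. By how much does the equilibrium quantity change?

Original equilibrium: P* = 515/11, Q* = 2813/11.
New equilibrium: 496 - 4P = -72 + 7P, so 568 = 11P and P' = 568/11; Q' = 496 − 4(568/11) = 3184/11.
Change in quantity: 3184/11 − 2813/11 = 371/11.

ΔQ = 371/11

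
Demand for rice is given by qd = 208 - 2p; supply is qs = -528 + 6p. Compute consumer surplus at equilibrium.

Equilibrium: 208 - 2p = -528 + 6p gives p* = 92, q* = 24.
Demand choke price (qd = 0): p = 104.
CS = ½(104 − 92)(24) = 144.

Consumer surplus = 144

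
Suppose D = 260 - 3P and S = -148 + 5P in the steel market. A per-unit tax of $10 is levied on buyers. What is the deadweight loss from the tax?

Pre-tax equilibrium: P* = 51, Q* = 107.
Tax on buyers shifts demand to D = 260 − 3(P + 10) = 230 - 3P.
230 - 3P = -148 + 5P gives seller price Ps = 47.25; buyers pay Pb = 47.25 + 10 = 57.25.
New quantity: Q = 260 − 3(57.25) = 88.25.
DWL = ½ × 10 × (107 − 88.25) = 93.75.

Deadweight loss = 93.75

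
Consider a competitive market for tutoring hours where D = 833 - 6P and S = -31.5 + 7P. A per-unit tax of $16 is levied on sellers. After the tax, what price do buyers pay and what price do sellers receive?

Buyers pay 1953/26, sellers receive 1537/26

Pre-tax equilibrium: P* = 66.5, Q* = 434.
Tax on sellers shifts supply to S = -31.5 + 7(P − 16) = -143.5 + 7P.
833 - 6P = -143.5 + 7P gives buyer price Pb = 1953/26; sellers receive Ps = 1953/26 − 16 = 1537/26.
New quantity: Q = 833 − 6(1953/26) = 4970/13.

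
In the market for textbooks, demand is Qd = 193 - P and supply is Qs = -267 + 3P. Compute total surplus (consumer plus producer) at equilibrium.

Equilibrium: 193 - P = -267 + 3P gives P* = 115, Q* = 78.
Demand choke price: P = 193; supply starts at P = 89.
CS = ½(193 − 115)(78) = 3042; PS = ½(115 − 89)(78) = 1014.

Total surplus = 4056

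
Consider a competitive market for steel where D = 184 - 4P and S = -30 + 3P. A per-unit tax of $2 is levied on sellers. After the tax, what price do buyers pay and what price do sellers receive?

Buyers pay 220/7, sellers receive 206/7

Pre-tax equilibrium: P* = 214/7, Q* = 432/7.
Tax on sellers shifts supply to S = -30 + 3(P − 2) = -36 + 3P.
184 - 4P = -36 + 3P gives buyer price Pb = 220/7; sellers receive Ps = 220/7 − 2 = 206/7.
New quantity: Q = 184 − 4(220/7) = 408/7.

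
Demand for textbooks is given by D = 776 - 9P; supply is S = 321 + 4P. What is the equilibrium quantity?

Q* = 461

Set D = S: 776 - 9P = 321 + 4P.
455 = 13P, so P* = 35.
Q* = 776 − 9(35) = 461.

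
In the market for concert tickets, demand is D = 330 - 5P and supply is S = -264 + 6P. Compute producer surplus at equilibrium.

Producer surplus = 300

Equilibrium: 330 - 5P = -264 + 6P gives P* = 54, Q* = 60.
Supply starts at P = 44 (where S = 0).
PS = ½(54 − 44)(60) = 300.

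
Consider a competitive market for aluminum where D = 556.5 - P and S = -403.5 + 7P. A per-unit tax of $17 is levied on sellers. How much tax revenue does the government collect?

Pre-tax equilibrium: P* = 120, Q* = 436.5.
Tax on sellers shifts supply to S = -403.5 + 7(P − 17) = -522.5 + 7P.
556.5 - P = -522.5 + 7P gives buyer price Pb = 134.875; sellers receive Ps = 134.875 − 17 = 117.875.
New quantity: Q = 556.5 − 1(134.875) = 421.625.
Revenue = 17 × 421.625 = 7167.625.

Tax revenue = 7167.625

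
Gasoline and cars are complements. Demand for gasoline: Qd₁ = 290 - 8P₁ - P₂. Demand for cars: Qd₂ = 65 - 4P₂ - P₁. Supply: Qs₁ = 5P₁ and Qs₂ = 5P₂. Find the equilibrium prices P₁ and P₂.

P₁ = 2545/116, P₂ = 555/116

Market 1: 290 - 8P₁ - P₂ = 5P₁ → 13P₁ + P₂ = 290.
Market 2: 9P₂ + P₁ = 65.
Eliminating P₂: 9×(1) − 1×(2) gives 116P₁ = 2545, so P₁ = 2545/116.
Back-substitute into (2): P₂ = (65 − 1×2545/116) / 9 = 555/116.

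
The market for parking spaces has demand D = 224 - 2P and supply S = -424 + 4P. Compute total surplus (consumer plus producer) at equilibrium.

Equilibrium: 224 - 2P = -424 + 4P gives P* = 108, Q* = 8.
Demand choke price: P = 112; supply starts at P = 106.
CS = ½(112 − 108)(8) = 16; PS = ½(108 − 106)(8) = 8.

Total surplus = 24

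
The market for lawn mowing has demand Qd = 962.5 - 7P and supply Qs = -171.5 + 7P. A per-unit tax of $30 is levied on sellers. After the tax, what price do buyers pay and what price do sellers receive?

Pre-tax equilibrium: P* = 81, Q* = 395.5.
Tax on sellers shifts supply to Qs = -171.5 + 7(P − 30) = -381.5 + 7P.
962.5 - 7P = -381.5 + 7P gives buyer price Pb = 96; sellers receive Ps = 96 − 30 = 66.
New quantity: Q = 962.5 − 7(96) = 290.5.

Buyers pay $96, sellers receive $66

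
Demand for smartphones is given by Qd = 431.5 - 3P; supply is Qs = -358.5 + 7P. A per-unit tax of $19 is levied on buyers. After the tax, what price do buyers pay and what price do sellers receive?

Buyers pay $92.3, sellers receive $73.3

Pre-tax equilibrium: P* = 79, Q* = 194.5.
Tax on buyers shifts demand to Qd = 431.5 − 3(P + 19) = 374.5 - 3P.
374.5 - 3P = -358.5 + 7P gives seller price Ps = 73.3; buyers pay Pb = 73.3 + 19 = 92.3.
New quantity: Q = 431.5 − 3(92.3) = 154.6.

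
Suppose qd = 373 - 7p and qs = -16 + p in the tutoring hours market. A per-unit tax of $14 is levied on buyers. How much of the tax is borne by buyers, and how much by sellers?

Buyers bear $1.75, sellers bear $12.25

Pre-tax equilibrium: p* = 48.625, q* = 32.625.
Tax on buyers shifts demand to qd = 373 − 7(p + 14) = 275 - 7p.
275 - 7p = -16 + p gives seller price ps = 36.375; buyers pay pb = 36.375 + 14 = 50.375.
New quantity: q = 373 − 7(50.375) = 20.375.
Buyer burden = 50.375 − 48.625 = 1.75; seller burden = 48.625 − 36.375 = 12.25.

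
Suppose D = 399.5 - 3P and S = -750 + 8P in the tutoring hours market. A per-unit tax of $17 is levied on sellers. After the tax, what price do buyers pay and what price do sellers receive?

Pre-tax equilibrium: P* = 104.5, Q* = 86.
Tax on sellers shifts supply to S = -750 + 8(P − 17) = -886 + 8P.
399.5 - 3P = -886 + 8P gives buyer price Pb = 2571/22; sellers receive Ps = 2571/22 − 17 = 2197/22.
New quantity: Q = 399.5 − 3(2571/22) = 538/11.

Buyers pay 2571/22, sellers receive 2197/22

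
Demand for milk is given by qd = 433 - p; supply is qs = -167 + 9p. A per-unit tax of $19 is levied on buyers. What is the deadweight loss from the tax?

Deadweight loss = 162.45

Pre-tax equilibrium: p* = 60, q* = 373.
Tax on buyers shifts demand to qd = 433 − 1(p + 19) = 414 - p.
414 - p = -167 + 9p gives seller price ps = 58.1; buyers pay pb = 58.1 + 19 = 77.1.
New quantity: q = 433 − 1(77.1) = 355.9.
DWL = ½ × 19 × (373 − 355.9) = 162.45.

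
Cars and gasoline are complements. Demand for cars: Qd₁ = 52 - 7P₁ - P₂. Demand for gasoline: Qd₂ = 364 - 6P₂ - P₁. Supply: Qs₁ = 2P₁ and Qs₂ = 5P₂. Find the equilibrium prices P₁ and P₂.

Market 1: 52 - 7P₁ - P₂ = 2P₁ → 9P₁ + P₂ = 52.
Market 2: 11P₂ + P₁ = 364.
Eliminating P₂: 11×(1) − 1×(2) gives 98P₁ = 208, so P₁ = 104/49.
Back-substitute into (2): P₂ = (364 − 1×104/49) / 11 = 1612/49.

P₁ = 104/49, P₂ = 1612/49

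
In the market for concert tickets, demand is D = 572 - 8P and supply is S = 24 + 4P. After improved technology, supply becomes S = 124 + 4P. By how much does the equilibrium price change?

ΔP = -25/3

Original equilibrium: P* = 137/3, Q* = 620/3.
New equilibrium: 572 - 8P = 124 + 4P, so 448 = 12P and P' = 112/3; Q' = 572 − 8(112/3) = 820/3.
Change in price: 112/3 − 137/3 = -25/3.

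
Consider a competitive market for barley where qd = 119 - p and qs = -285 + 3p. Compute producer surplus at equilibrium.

Producer surplus = 54

Equilibrium: 119 - p = -285 + 3p gives p* = 101, q* = 18.
Supply starts at p = 95 (where qs = 0).
PS = ½(101 − 95)(18) = 54.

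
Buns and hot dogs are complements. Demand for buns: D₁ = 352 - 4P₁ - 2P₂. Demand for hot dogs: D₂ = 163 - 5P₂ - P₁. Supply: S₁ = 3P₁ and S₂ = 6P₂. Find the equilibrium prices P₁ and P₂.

Market 1: 352 - 4P₁ - 2P₂ = 3P₁ → 7P₁ + 2P₂ = 352.
Market 2: 11P₂ + P₁ = 163.
Eliminating P₂: 11×(1) − 2×(2) gives 75P₁ = 3546, so P₁ = 47.28.
Back-substitute into (2): P₂ = (163 − 1×47.28) / 11 = 10.52.

P₁ = 47.28, P₂ = 10.52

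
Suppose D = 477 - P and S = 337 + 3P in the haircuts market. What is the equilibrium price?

P* = 35

Set D = S: 477 - P = 337 + 3P.
140 = 4P, so P* = 35.
Q* = 477 − 1(35) = 442.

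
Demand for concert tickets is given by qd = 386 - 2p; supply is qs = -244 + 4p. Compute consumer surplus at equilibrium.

Consumer surplus = 7744

Equilibrium: 386 - 2p = -244 + 4p gives p* = 105, q* = 176.
Demand choke price (qd = 0): p = 193.
CS = ½(193 − 105)(176) = 7744.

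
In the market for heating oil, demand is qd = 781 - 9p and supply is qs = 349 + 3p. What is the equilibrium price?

p* = 36

Set qd = qs: 781 - 9p = 349 + 3p.
432 = 12p, so p* = 36.
q* = 781 − 9(36) = 457.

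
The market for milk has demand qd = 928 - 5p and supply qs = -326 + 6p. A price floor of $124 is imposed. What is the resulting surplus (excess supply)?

Equilibrium price would be p* = 114, so the floor at 124 binds.
At p = 124: qd = 308, qs = 418.
Surplus = 418 − 308 = 110.

Surplus = 110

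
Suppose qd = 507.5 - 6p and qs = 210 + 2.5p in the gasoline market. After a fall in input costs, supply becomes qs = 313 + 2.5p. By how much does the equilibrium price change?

Δp = -206/17

Original equilibrium: p* = 35, q* = 297.5.
New equilibrium: 507.5 - 6p = 313 + 2.5p, so 194.5 = 8.5p and p' = 389/17; q' = 507.5 − 6(389/17) = 12587/34.
Change in price: 389/17 − 35 = -206/17.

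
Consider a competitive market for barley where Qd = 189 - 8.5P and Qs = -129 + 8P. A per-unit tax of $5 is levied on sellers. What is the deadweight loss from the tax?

Deadweight loss = 1700/33

Pre-tax equilibrium: P* = 212/11, Q* = 277/11.
Tax on sellers shifts supply to Qs = -129 + 8(P − 5) = -169 + 8P.
189 - 8.5P = -169 + 8P gives buyer price Pb = 716/33; sellers receive Ps = 716/33 − 5 = 551/33.
New quantity: Q = 189 − 8.5(716/33) = 151/33.
DWL = ½ × 5 × (277/11 − 151/33) = 1700/33.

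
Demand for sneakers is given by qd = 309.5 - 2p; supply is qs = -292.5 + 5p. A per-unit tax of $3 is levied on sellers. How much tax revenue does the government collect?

Pre-tax equilibrium: p* = 86, q* = 137.5.
Tax on sellers shifts supply to qs = -292.5 + 5(p − 3) = -307.5 + 5p.
309.5 - 2p = -307.5 + 5p gives buyer price pb = 617/7; sellers receive ps = 617/7 − 3 = 596/7.
New quantity: q = 309.5 − 2(617/7) = 1865/14.
Revenue = 3 × 1865/14 = 5595/14.

Tax revenue = 5595/14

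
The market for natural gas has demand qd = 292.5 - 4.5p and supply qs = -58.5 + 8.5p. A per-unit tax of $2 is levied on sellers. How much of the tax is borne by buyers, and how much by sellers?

Buyers bear 17/13, sellers bear 9/13

Pre-tax equilibrium: p* = 27, q* = 171.
Tax on sellers shifts supply to qs = -58.5 + 8.5(p − 2) = -75.5 + 8.5p.
292.5 - 4.5p = -75.5 + 8.5p gives buyer price pb = 368/13; sellers receive ps = 368/13 − 2 = 342/13.
New quantity: q = 292.5 − 4.5(368/13) = 4293/26.
Buyer burden = 368/13 − 27 = 17/13; seller burden = 27 − 342/13 = 9/13.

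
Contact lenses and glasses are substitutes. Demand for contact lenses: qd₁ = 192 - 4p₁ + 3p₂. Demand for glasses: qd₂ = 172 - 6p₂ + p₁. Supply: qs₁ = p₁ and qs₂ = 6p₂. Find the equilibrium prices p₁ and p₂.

Market 1: 192 - 4p₁ + 3p₂ = p₁ → 5p₁ - 3p₂ = 192.
Market 2: 12p₂ - p₁ = 172.
Eliminating p₂: 12×(1) + 3×(2) gives 57p₁ = 2820, so p₁ = 940/19.
Back-substitute into (2): p₂ = (172 + 1×940/19) / 12 = 1052/57.

p₁ = 940/19, p₂ = 1052/57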